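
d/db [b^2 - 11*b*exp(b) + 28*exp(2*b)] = -11*b*exp(b) + 2*b + 56*exp(2*b) - 11*exp(b)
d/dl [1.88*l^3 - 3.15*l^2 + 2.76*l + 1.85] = 5.64*l^2 - 6.3*l + 2.76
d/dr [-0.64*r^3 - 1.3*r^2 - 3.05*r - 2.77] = -1.92*r^2 - 2.6*r - 3.05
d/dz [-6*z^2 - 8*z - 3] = -12*z - 8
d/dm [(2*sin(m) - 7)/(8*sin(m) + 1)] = 58*cos(m)/(8*sin(m) + 1)^2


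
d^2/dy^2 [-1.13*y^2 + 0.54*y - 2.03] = -2.26000000000000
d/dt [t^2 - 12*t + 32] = 2*t - 12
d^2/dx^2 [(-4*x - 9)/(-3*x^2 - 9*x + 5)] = 18*((2*x + 3)^2*(4*x + 9) - (4*x + 7)*(3*x^2 + 9*x - 5))/(3*x^2 + 9*x - 5)^3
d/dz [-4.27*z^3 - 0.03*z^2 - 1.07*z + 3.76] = -12.81*z^2 - 0.06*z - 1.07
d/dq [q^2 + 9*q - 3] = 2*q + 9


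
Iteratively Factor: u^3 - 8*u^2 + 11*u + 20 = (u + 1)*(u^2 - 9*u + 20) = (u - 4)*(u + 1)*(u - 5)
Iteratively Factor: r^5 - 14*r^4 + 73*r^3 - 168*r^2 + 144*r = (r - 4)*(r^4 - 10*r^3 + 33*r^2 - 36*r) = (r - 4)*(r - 3)*(r^3 - 7*r^2 + 12*r) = (r - 4)^2*(r - 3)*(r^2 - 3*r) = r*(r - 4)^2*(r - 3)*(r - 3)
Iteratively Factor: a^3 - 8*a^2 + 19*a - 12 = (a - 3)*(a^2 - 5*a + 4) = (a - 3)*(a - 1)*(a - 4)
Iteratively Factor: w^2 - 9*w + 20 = (w - 5)*(w - 4)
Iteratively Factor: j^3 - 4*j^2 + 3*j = (j - 3)*(j^2 - j) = (j - 3)*(j - 1)*(j)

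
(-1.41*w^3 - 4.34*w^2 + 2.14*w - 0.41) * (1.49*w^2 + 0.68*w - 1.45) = -2.1009*w^5 - 7.4254*w^4 + 2.2819*w^3 + 7.1373*w^2 - 3.3818*w + 0.5945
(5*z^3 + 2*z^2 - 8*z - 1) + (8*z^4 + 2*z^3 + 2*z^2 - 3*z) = 8*z^4 + 7*z^3 + 4*z^2 - 11*z - 1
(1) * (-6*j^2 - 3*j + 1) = -6*j^2 - 3*j + 1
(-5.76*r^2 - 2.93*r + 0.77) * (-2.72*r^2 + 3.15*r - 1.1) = 15.6672*r^4 - 10.1744*r^3 - 4.9879*r^2 + 5.6485*r - 0.847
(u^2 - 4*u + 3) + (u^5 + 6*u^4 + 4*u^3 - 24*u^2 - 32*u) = u^5 + 6*u^4 + 4*u^3 - 23*u^2 - 36*u + 3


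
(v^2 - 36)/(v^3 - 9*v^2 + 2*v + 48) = (v^2 - 36)/(v^3 - 9*v^2 + 2*v + 48)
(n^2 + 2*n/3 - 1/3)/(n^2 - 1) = (n - 1/3)/(n - 1)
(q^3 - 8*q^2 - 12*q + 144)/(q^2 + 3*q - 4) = (q^2 - 12*q + 36)/(q - 1)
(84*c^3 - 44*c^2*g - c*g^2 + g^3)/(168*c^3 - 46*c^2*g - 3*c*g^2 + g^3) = (2*c - g)/(4*c - g)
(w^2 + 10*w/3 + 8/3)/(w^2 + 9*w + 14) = (w + 4/3)/(w + 7)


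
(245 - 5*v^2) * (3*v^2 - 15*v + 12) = -15*v^4 + 75*v^3 + 675*v^2 - 3675*v + 2940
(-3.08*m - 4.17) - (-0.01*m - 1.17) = -3.07*m - 3.0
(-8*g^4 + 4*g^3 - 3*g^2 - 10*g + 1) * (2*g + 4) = -16*g^5 - 24*g^4 + 10*g^3 - 32*g^2 - 38*g + 4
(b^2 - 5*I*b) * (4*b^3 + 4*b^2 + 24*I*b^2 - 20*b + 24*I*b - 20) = 4*b^5 + 4*b^4 + 4*I*b^4 + 100*b^3 + 4*I*b^3 + 100*b^2 + 100*I*b^2 + 100*I*b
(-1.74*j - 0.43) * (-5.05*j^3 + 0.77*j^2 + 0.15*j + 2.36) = 8.787*j^4 + 0.8317*j^3 - 0.5921*j^2 - 4.1709*j - 1.0148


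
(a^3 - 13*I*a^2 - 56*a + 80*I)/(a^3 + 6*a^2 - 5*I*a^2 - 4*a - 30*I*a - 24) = (a^2 - 9*I*a - 20)/(a^2 + a*(6 - I) - 6*I)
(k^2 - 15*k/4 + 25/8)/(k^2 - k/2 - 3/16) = 2*(-8*k^2 + 30*k - 25)/(-16*k^2 + 8*k + 3)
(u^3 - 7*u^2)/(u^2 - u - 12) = u^2*(7 - u)/(-u^2 + u + 12)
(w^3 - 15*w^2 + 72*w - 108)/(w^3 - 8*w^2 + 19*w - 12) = (w^2 - 12*w + 36)/(w^2 - 5*w + 4)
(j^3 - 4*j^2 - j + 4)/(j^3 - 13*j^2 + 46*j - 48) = (j^3 - 4*j^2 - j + 4)/(j^3 - 13*j^2 + 46*j - 48)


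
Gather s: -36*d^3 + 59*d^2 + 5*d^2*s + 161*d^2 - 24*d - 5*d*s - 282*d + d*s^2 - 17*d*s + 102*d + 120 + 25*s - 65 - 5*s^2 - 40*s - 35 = -36*d^3 + 220*d^2 - 204*d + s^2*(d - 5) + s*(5*d^2 - 22*d - 15) + 20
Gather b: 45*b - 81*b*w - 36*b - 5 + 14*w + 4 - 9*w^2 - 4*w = b*(9 - 81*w) - 9*w^2 + 10*w - 1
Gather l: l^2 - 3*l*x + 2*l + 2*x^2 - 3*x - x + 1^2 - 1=l^2 + l*(2 - 3*x) + 2*x^2 - 4*x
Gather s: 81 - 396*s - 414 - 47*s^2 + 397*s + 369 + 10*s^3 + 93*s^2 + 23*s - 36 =10*s^3 + 46*s^2 + 24*s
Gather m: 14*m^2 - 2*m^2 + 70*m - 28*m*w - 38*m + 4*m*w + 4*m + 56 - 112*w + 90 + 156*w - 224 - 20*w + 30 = 12*m^2 + m*(36 - 24*w) + 24*w - 48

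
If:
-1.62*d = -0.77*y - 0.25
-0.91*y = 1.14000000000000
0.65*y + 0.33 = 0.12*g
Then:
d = -0.44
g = -4.04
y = -1.25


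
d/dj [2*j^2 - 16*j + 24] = 4*j - 16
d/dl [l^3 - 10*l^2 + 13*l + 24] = 3*l^2 - 20*l + 13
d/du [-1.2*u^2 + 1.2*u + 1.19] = 1.2 - 2.4*u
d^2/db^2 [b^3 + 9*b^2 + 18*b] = 6*b + 18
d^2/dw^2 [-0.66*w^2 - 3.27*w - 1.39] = -1.32000000000000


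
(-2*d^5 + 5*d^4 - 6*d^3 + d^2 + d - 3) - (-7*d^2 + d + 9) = -2*d^5 + 5*d^4 - 6*d^3 + 8*d^2 - 12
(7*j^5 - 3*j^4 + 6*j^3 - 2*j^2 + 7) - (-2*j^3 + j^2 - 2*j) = 7*j^5 - 3*j^4 + 8*j^3 - 3*j^2 + 2*j + 7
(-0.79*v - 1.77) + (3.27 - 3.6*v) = 1.5 - 4.39*v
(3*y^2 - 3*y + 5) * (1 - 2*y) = -6*y^3 + 9*y^2 - 13*y + 5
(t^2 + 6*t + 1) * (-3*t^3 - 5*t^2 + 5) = -3*t^5 - 23*t^4 - 33*t^3 + 30*t + 5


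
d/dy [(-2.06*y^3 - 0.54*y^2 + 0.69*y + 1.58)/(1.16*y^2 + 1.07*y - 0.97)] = (-2.3896*y^4 - 4.4084*y^3 + 4.6164*y^2 - 2.618*y - 2.3599)/(1.3456*y^4 + 2.4824*y^3 - 1.1055*y^2 - 2.0758*y + 0.9409)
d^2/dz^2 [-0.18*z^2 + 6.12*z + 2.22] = -0.360000000000000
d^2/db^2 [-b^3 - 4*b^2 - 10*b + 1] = -6*b - 8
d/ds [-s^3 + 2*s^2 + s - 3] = -3*s^2 + 4*s + 1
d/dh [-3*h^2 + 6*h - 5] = 6 - 6*h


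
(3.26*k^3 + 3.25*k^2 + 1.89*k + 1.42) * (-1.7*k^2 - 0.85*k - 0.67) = -5.542*k^5 - 8.296*k^4 - 8.1597*k^3 - 6.198*k^2 - 2.4733*k - 0.9514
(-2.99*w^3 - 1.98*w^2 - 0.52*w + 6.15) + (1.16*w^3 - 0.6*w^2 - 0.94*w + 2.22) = -1.83*w^3 - 2.58*w^2 - 1.46*w + 8.37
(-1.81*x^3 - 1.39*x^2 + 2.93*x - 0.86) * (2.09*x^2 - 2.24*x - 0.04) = -3.7829*x^5 + 1.1493*x^4 + 9.3097*x^3 - 8.305*x^2 + 1.8092*x + 0.0344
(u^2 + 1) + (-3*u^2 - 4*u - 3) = -2*u^2 - 4*u - 2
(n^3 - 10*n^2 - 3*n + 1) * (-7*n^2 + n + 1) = -7*n^5 + 71*n^4 + 12*n^3 - 20*n^2 - 2*n + 1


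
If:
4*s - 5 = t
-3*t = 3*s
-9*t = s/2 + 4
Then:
No Solution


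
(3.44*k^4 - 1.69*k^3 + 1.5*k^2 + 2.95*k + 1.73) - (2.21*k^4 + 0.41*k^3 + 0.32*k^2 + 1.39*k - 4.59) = 1.23*k^4 - 2.1*k^3 + 1.18*k^2 + 1.56*k + 6.32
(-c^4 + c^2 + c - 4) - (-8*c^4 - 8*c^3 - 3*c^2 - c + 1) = 7*c^4 + 8*c^3 + 4*c^2 + 2*c - 5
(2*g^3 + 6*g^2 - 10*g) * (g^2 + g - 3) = 2*g^5 + 8*g^4 - 10*g^3 - 28*g^2 + 30*g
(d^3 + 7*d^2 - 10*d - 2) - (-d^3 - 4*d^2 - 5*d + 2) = 2*d^3 + 11*d^2 - 5*d - 4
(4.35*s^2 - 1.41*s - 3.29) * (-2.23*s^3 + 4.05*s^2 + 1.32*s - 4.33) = -9.7005*s^5 + 20.7618*s^4 + 7.3682*s^3 - 34.0212*s^2 + 1.7625*s + 14.2457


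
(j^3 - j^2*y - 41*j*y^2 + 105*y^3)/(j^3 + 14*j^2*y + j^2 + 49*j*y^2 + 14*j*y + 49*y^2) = (j^2 - 8*j*y + 15*y^2)/(j^2 + 7*j*y + j + 7*y)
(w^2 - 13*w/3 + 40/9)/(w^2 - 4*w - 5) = (-9*w^2 + 39*w - 40)/(9*(-w^2 + 4*w + 5))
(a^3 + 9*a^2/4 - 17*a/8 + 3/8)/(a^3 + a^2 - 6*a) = (8*a^2 - 6*a + 1)/(8*a*(a - 2))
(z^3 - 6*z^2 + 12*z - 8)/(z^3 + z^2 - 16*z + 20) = (z - 2)/(z + 5)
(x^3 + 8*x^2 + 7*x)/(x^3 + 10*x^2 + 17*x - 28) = x*(x + 1)/(x^2 + 3*x - 4)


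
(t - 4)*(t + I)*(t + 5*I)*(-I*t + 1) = -I*t^4 + 7*t^3 + 4*I*t^3 - 28*t^2 + 11*I*t^2 - 5*t - 44*I*t + 20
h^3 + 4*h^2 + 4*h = h*(h + 2)^2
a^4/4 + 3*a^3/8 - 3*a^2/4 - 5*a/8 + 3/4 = (a/4 + 1/2)*(a - 1)^2*(a + 3/2)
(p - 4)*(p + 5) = p^2 + p - 20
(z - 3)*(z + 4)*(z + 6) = z^3 + 7*z^2 - 6*z - 72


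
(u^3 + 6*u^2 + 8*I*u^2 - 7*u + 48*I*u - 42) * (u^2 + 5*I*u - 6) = u^5 + 6*u^4 + 13*I*u^4 - 53*u^3 + 78*I*u^3 - 318*u^2 - 83*I*u^2 + 42*u - 498*I*u + 252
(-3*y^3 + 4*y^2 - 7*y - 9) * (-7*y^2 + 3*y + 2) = 21*y^5 - 37*y^4 + 55*y^3 + 50*y^2 - 41*y - 18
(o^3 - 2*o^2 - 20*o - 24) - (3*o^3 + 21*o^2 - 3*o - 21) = -2*o^3 - 23*o^2 - 17*o - 3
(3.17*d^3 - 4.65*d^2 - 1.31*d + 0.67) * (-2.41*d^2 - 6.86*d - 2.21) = -7.6397*d^5 - 10.5397*d^4 + 28.0504*d^3 + 17.6484*d^2 - 1.7011*d - 1.4807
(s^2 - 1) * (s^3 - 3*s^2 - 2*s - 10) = s^5 - 3*s^4 - 3*s^3 - 7*s^2 + 2*s + 10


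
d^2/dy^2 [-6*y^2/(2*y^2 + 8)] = 24*(3*y^2 - 4)/(y^6 + 12*y^4 + 48*y^2 + 64)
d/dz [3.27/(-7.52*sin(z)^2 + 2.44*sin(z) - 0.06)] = (49.1808*sin(z) - 7.9788)*cos(z)/(7.52*sin(z)^2 - 2.44*sin(z) + 0.06)^2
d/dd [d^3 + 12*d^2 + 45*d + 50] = 3*d^2 + 24*d + 45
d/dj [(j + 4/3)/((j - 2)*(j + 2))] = (-j^2 - 8*j/3 - 4)/(j^4 - 8*j^2 + 16)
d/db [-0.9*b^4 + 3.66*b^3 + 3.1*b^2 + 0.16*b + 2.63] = -3.6*b^3 + 10.98*b^2 + 6.2*b + 0.16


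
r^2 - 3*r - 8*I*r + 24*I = (r - 3)*(r - 8*I)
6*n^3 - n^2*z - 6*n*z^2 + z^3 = (-6*n + z)*(-n + z)*(n + z)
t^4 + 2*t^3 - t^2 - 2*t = t*(t - 1)*(t + 1)*(t + 2)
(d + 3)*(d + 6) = d^2 + 9*d + 18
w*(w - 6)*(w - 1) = w^3 - 7*w^2 + 6*w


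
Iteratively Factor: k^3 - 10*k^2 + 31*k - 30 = (k - 5)*(k^2 - 5*k + 6) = (k - 5)*(k - 3)*(k - 2)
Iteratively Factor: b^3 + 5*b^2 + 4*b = (b)*(b^2 + 5*b + 4) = b*(b + 4)*(b + 1)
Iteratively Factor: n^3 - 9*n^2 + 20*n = (n - 5)*(n^2 - 4*n) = (n - 5)*(n - 4)*(n)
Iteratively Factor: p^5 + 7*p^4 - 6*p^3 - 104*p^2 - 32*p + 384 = (p + 4)*(p^4 + 3*p^3 - 18*p^2 - 32*p + 96) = (p + 4)^2*(p^3 - p^2 - 14*p + 24) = (p + 4)^3*(p^2 - 5*p + 6) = (p - 2)*(p + 4)^3*(p - 3)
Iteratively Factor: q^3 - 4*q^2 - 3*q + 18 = (q + 2)*(q^2 - 6*q + 9) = (q - 3)*(q + 2)*(q - 3)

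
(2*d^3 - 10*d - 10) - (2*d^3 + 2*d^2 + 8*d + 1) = -2*d^2 - 18*d - 11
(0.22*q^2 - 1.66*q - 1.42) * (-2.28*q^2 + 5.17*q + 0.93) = -0.5016*q^4 + 4.9222*q^3 - 5.14*q^2 - 8.8852*q - 1.3206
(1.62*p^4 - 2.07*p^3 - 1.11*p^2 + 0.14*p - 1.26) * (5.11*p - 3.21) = 8.2782*p^5 - 15.7779*p^4 + 0.972599999999998*p^3 + 4.2785*p^2 - 6.888*p + 4.0446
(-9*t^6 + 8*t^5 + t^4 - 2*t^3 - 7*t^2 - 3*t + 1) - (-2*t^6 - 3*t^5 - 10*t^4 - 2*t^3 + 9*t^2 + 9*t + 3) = -7*t^6 + 11*t^5 + 11*t^4 - 16*t^2 - 12*t - 2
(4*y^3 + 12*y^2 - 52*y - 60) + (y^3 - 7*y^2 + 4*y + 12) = 5*y^3 + 5*y^2 - 48*y - 48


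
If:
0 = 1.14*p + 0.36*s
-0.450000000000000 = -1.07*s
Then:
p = -0.13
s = 0.42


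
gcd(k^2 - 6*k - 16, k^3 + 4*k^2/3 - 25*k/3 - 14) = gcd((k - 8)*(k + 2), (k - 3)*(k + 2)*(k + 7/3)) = k + 2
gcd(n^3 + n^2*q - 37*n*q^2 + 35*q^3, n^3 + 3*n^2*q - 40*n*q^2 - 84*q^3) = n + 7*q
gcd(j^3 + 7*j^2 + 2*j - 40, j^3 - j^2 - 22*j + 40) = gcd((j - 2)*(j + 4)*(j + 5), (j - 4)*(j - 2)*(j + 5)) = j^2 + 3*j - 10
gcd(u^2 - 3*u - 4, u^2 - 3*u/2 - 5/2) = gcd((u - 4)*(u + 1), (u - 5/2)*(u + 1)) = u + 1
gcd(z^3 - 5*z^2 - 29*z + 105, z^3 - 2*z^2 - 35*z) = z^2 - 2*z - 35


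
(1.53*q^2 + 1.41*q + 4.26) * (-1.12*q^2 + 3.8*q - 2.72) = -1.7136*q^4 + 4.2348*q^3 - 3.5748*q^2 + 12.3528*q - 11.5872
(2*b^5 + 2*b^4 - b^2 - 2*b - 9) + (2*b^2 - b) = 2*b^5 + 2*b^4 + b^2 - 3*b - 9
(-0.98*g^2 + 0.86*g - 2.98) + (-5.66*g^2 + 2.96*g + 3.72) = -6.64*g^2 + 3.82*g + 0.74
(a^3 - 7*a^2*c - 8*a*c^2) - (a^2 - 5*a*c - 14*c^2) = a^3 - 7*a^2*c - a^2 - 8*a*c^2 + 5*a*c + 14*c^2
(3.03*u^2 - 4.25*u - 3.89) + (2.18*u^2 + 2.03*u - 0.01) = 5.21*u^2 - 2.22*u - 3.9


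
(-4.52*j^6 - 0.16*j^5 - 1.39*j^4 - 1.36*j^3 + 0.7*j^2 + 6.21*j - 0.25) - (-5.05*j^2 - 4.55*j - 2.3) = -4.52*j^6 - 0.16*j^5 - 1.39*j^4 - 1.36*j^3 + 5.75*j^2 + 10.76*j + 2.05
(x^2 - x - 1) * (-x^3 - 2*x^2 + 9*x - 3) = -x^5 - x^4 + 12*x^3 - 10*x^2 - 6*x + 3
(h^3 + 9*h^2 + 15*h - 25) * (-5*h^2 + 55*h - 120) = -5*h^5 + 10*h^4 + 300*h^3 - 130*h^2 - 3175*h + 3000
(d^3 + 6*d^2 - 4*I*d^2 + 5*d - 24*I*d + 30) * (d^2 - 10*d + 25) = d^5 - 4*d^4 - 4*I*d^4 - 30*d^3 + 16*I*d^3 + 130*d^2 + 140*I*d^2 - 175*d - 600*I*d + 750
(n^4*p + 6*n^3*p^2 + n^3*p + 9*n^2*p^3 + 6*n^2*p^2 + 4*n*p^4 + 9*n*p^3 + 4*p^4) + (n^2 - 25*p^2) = n^4*p + 6*n^3*p^2 + n^3*p + 9*n^2*p^3 + 6*n^2*p^2 + n^2 + 4*n*p^4 + 9*n*p^3 + 4*p^4 - 25*p^2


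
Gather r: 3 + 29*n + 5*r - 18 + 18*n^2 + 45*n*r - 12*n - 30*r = 18*n^2 + 17*n + r*(45*n - 25) - 15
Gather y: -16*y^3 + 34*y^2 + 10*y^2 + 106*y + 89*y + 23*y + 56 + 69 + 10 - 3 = -16*y^3 + 44*y^2 + 218*y + 132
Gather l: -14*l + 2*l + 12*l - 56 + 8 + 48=0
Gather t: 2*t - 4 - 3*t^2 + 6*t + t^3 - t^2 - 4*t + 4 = t^3 - 4*t^2 + 4*t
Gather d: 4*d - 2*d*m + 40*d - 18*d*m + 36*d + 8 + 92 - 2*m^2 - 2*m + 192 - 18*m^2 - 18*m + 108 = d*(80 - 20*m) - 20*m^2 - 20*m + 400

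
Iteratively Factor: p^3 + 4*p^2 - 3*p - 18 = (p + 3)*(p^2 + p - 6) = (p + 3)^2*(p - 2)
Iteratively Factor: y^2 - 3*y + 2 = (y - 2)*(y - 1)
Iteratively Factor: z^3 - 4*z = (z + 2)*(z^2 - 2*z) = z*(z + 2)*(z - 2)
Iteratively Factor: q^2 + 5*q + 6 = (q + 3)*(q + 2)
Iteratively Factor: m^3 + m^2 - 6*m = (m)*(m^2 + m - 6) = m*(m + 3)*(m - 2)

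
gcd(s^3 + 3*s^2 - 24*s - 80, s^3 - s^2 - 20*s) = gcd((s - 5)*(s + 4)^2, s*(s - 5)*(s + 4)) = s^2 - s - 20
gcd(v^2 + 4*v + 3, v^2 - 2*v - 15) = v + 3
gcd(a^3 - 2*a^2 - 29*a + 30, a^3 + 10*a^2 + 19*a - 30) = a^2 + 4*a - 5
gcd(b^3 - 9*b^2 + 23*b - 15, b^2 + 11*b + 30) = 1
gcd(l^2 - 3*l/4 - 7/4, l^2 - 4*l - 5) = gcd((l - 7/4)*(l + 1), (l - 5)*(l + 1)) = l + 1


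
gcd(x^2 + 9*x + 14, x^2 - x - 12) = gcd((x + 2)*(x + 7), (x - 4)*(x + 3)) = 1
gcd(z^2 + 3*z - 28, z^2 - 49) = z + 7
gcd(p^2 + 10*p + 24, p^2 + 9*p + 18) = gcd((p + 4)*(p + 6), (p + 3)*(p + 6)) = p + 6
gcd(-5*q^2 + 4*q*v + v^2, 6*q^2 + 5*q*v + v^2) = 1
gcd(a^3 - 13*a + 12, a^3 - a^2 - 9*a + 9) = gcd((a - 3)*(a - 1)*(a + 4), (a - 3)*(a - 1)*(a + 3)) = a^2 - 4*a + 3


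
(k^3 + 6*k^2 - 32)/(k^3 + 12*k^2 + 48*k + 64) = (k - 2)/(k + 4)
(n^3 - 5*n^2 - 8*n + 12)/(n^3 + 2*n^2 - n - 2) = (n - 6)/(n + 1)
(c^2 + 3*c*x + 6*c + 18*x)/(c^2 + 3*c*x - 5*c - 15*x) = (c + 6)/(c - 5)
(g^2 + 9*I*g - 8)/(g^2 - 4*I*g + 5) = (g + 8*I)/(g - 5*I)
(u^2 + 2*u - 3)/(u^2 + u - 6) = (u - 1)/(u - 2)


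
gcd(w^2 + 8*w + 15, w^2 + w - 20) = w + 5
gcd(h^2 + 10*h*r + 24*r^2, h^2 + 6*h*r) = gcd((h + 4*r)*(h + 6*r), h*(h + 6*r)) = h + 6*r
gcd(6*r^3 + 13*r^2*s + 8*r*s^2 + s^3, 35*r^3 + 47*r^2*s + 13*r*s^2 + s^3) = r + s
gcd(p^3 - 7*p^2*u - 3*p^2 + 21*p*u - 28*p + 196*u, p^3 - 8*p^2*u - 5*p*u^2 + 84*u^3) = p - 7*u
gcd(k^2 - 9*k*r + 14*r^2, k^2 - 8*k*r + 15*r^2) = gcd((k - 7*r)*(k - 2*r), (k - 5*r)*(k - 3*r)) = 1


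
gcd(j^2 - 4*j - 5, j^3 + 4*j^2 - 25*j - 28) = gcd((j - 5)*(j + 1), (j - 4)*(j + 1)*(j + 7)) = j + 1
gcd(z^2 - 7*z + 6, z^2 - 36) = z - 6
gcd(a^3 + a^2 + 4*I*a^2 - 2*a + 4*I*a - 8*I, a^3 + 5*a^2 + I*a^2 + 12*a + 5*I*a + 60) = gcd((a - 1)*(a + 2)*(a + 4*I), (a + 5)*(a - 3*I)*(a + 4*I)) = a + 4*I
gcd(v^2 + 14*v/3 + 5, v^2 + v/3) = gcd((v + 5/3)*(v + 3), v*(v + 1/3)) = 1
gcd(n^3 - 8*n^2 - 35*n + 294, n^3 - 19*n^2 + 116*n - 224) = n - 7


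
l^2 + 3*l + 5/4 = (l + 1/2)*(l + 5/2)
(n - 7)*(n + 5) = n^2 - 2*n - 35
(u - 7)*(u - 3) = u^2 - 10*u + 21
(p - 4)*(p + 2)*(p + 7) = p^3 + 5*p^2 - 22*p - 56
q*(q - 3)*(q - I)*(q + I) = q^4 - 3*q^3 + q^2 - 3*q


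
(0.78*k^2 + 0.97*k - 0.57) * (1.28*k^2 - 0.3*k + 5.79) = 0.9984*k^4 + 1.0076*k^3 + 3.4956*k^2 + 5.7873*k - 3.3003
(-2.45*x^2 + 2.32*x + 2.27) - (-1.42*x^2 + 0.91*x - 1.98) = -1.03*x^2 + 1.41*x + 4.25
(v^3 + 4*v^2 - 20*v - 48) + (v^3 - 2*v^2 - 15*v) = 2*v^3 + 2*v^2 - 35*v - 48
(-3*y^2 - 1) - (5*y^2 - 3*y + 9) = -8*y^2 + 3*y - 10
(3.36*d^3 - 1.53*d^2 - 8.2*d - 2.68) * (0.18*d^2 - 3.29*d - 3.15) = 0.6048*d^5 - 11.3298*d^4 - 7.0263*d^3 + 31.3151*d^2 + 34.6472*d + 8.442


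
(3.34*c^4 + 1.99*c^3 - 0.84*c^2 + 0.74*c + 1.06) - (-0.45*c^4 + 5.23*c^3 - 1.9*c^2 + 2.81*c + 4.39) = 3.79*c^4 - 3.24*c^3 + 1.06*c^2 - 2.07*c - 3.33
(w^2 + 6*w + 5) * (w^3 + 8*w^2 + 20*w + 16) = w^5 + 14*w^4 + 73*w^3 + 176*w^2 + 196*w + 80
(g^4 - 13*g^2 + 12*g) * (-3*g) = -3*g^5 + 39*g^3 - 36*g^2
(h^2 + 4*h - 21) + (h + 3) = h^2 + 5*h - 18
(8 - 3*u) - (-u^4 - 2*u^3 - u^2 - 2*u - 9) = u^4 + 2*u^3 + u^2 - u + 17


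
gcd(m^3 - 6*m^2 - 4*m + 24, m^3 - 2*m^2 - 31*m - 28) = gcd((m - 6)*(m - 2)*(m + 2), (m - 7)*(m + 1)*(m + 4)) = 1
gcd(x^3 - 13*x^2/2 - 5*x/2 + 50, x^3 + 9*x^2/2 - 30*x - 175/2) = x^2 - 5*x/2 - 25/2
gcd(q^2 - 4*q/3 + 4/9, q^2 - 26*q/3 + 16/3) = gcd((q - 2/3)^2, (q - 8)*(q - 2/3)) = q - 2/3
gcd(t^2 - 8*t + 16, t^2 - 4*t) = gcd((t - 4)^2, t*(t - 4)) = t - 4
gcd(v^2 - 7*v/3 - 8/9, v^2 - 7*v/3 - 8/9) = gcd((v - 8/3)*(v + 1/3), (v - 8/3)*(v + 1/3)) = v^2 - 7*v/3 - 8/9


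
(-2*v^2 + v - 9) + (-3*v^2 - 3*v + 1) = -5*v^2 - 2*v - 8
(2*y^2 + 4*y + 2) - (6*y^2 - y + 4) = -4*y^2 + 5*y - 2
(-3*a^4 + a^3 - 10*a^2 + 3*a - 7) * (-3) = 9*a^4 - 3*a^3 + 30*a^2 - 9*a + 21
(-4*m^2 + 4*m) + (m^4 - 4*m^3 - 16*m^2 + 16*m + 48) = m^4 - 4*m^3 - 20*m^2 + 20*m + 48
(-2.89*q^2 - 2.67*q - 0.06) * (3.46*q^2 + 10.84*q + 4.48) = -9.9994*q^4 - 40.5658*q^3 - 42.0976*q^2 - 12.612*q - 0.2688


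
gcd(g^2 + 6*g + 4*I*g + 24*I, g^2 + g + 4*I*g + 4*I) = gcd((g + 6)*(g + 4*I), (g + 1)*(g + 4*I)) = g + 4*I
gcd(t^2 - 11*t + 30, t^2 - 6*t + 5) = t - 5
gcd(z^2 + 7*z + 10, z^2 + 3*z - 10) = z + 5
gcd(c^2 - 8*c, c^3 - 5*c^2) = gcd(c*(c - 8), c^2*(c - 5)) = c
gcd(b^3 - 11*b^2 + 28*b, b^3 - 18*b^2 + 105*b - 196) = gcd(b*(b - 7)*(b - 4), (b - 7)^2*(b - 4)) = b^2 - 11*b + 28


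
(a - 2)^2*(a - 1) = a^3 - 5*a^2 + 8*a - 4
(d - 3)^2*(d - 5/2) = d^3 - 17*d^2/2 + 24*d - 45/2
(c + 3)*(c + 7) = c^2 + 10*c + 21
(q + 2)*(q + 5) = q^2 + 7*q + 10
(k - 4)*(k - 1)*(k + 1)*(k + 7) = k^4 + 3*k^3 - 29*k^2 - 3*k + 28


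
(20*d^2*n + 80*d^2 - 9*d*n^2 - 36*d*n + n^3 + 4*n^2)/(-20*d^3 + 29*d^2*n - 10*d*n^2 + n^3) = (-n - 4)/(d - n)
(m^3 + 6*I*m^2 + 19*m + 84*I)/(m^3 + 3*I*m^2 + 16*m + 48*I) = (m + 7*I)/(m + 4*I)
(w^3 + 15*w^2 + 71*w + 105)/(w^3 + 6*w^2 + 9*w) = (w^2 + 12*w + 35)/(w*(w + 3))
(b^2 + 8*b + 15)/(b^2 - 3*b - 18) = (b + 5)/(b - 6)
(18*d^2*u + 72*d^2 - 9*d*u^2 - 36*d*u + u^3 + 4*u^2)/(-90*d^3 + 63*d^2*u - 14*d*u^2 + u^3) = (u + 4)/(-5*d + u)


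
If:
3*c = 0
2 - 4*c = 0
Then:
No Solution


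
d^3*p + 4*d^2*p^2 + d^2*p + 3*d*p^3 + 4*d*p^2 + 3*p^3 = (d + p)*(d + 3*p)*(d*p + p)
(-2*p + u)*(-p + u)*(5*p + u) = 10*p^3 - 13*p^2*u + 2*p*u^2 + u^3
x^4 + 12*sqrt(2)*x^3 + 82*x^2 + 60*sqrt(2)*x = x*(x + sqrt(2))*(x + 5*sqrt(2))*(x + 6*sqrt(2))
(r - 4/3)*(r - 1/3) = r^2 - 5*r/3 + 4/9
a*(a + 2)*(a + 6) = a^3 + 8*a^2 + 12*a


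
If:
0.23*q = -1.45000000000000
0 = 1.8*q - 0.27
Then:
No Solution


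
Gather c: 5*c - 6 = 5*c - 6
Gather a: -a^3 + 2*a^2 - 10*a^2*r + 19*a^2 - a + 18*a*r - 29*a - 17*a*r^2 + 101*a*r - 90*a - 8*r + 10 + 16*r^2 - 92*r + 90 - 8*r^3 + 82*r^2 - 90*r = -a^3 + a^2*(21 - 10*r) + a*(-17*r^2 + 119*r - 120) - 8*r^3 + 98*r^2 - 190*r + 100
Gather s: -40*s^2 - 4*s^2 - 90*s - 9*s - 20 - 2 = -44*s^2 - 99*s - 22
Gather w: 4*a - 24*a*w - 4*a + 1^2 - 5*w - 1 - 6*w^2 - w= -6*w^2 + w*(-24*a - 6)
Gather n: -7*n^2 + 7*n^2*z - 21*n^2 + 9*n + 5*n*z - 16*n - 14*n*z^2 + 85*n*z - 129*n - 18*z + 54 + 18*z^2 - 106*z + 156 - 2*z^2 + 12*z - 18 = n^2*(7*z - 28) + n*(-14*z^2 + 90*z - 136) + 16*z^2 - 112*z + 192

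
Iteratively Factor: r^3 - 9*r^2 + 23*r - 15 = (r - 3)*(r^2 - 6*r + 5) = (r - 3)*(r - 1)*(r - 5)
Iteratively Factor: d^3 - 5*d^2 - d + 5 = (d - 5)*(d^2 - 1) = (d - 5)*(d - 1)*(d + 1)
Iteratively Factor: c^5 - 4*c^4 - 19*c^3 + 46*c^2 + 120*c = (c - 5)*(c^4 + c^3 - 14*c^2 - 24*c) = (c - 5)*(c + 2)*(c^3 - c^2 - 12*c) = c*(c - 5)*(c + 2)*(c^2 - c - 12) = c*(c - 5)*(c + 2)*(c + 3)*(c - 4)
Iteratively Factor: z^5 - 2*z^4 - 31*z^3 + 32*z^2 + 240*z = (z + 3)*(z^4 - 5*z^3 - 16*z^2 + 80*z) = z*(z + 3)*(z^3 - 5*z^2 - 16*z + 80) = z*(z - 5)*(z + 3)*(z^2 - 16) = z*(z - 5)*(z - 4)*(z + 3)*(z + 4)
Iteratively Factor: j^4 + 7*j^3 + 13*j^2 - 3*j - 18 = (j + 3)*(j^3 + 4*j^2 + j - 6) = (j + 3)^2*(j^2 + j - 2) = (j + 2)*(j + 3)^2*(j - 1)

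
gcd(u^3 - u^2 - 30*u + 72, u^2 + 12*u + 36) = u + 6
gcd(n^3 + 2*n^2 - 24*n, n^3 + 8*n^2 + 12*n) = n^2 + 6*n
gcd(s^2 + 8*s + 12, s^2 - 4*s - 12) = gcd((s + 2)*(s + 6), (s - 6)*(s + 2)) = s + 2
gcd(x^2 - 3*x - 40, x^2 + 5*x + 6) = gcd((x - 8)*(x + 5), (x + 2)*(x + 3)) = 1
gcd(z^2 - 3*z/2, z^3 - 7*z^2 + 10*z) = z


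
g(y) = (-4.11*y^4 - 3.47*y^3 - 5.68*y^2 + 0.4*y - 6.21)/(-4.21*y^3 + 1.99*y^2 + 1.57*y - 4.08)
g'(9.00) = 0.95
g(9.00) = 10.34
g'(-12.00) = 0.96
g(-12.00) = -10.62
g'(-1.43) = -3.22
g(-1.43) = -2.53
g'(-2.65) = 0.57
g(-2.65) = -2.20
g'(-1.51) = -2.12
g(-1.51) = -2.32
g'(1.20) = 0.86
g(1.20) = 4.30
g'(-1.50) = -2.23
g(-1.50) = -2.34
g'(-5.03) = 0.88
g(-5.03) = -4.08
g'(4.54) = 0.85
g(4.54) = 6.27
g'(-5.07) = 0.89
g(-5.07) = -4.11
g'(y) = (12.63*y^2 - 3.98*y - 1.57)*(-4.11*y^4 - 3.47*y^3 - 5.68*y^2 + 0.4*y - 6.21)/(-4.21*y^3 + 1.99*y^2 + 1.57*y - 4.08)^2 + (-16.44*y^3 - 10.41*y^2 - 11.36*y + 0.4)/(-4.21*y^3 + 1.99*y^2 + 1.57*y - 4.08)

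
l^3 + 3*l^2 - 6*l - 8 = (l - 2)*(l + 1)*(l + 4)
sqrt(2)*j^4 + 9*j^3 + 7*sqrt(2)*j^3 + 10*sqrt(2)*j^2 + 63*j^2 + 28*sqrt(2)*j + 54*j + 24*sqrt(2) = (j + 1)*(j + 6)*(j + 4*sqrt(2))*(sqrt(2)*j + 1)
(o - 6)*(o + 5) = o^2 - o - 30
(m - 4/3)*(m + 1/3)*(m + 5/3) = m^3 + 2*m^2/3 - 19*m/9 - 20/27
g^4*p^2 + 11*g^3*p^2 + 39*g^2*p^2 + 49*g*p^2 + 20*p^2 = (g + 4)*(g + 5)*(g*p + p)^2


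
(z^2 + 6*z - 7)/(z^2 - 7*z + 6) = (z + 7)/(z - 6)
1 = 1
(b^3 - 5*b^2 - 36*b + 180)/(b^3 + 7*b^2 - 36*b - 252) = (b - 5)/(b + 7)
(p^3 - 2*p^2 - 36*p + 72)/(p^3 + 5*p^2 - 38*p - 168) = (p^2 + 4*p - 12)/(p^2 + 11*p + 28)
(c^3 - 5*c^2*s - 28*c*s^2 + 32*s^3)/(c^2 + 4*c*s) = c - 9*s + 8*s^2/c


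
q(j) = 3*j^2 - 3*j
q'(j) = 6*j - 3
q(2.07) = 6.64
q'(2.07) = 9.42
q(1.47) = 2.07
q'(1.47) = 5.82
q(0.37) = -0.70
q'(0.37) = -0.78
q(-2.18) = 20.80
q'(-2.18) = -16.08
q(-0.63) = 3.08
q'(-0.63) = -6.78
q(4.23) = 40.99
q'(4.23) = 22.38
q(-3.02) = 36.42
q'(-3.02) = -21.12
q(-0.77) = 4.09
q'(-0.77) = -7.62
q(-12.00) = 468.00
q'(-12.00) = -75.00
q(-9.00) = 270.00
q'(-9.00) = -57.00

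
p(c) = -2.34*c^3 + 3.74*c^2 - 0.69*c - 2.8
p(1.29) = -2.49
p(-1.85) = 26.09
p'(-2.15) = -49.22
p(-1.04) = 4.59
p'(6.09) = -215.50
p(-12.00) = 4587.56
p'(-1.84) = -38.22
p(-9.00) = 2012.21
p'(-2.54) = -64.98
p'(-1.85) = -38.55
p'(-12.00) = -1101.33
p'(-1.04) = -16.06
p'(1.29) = -2.72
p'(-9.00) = -636.63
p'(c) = -7.02*c^2 + 7.48*c - 0.69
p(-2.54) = 61.43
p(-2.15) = 39.23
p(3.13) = -40.07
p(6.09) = -396.82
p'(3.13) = -46.05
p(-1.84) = 25.71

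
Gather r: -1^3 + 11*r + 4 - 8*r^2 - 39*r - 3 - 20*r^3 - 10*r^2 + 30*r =-20*r^3 - 18*r^2 + 2*r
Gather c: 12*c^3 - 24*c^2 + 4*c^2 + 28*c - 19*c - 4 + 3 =12*c^3 - 20*c^2 + 9*c - 1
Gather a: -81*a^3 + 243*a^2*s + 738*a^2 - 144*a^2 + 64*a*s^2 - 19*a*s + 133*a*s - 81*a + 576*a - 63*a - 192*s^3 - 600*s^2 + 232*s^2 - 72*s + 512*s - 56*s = -81*a^3 + a^2*(243*s + 594) + a*(64*s^2 + 114*s + 432) - 192*s^3 - 368*s^2 + 384*s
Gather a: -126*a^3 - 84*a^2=-126*a^3 - 84*a^2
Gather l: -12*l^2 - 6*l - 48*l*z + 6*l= -12*l^2 - 48*l*z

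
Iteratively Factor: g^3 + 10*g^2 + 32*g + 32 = (g + 4)*(g^2 + 6*g + 8) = (g + 2)*(g + 4)*(g + 4)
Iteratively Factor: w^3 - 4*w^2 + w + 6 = (w + 1)*(w^2 - 5*w + 6) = (w - 3)*(w + 1)*(w - 2)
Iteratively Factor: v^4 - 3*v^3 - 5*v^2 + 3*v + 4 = (v - 4)*(v^3 + v^2 - v - 1) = (v - 4)*(v + 1)*(v^2 - 1) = (v - 4)*(v - 1)*(v + 1)*(v + 1)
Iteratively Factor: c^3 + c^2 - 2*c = (c - 1)*(c^2 + 2*c) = (c - 1)*(c + 2)*(c)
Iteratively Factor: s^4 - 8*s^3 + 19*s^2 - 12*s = (s - 4)*(s^3 - 4*s^2 + 3*s) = s*(s - 4)*(s^2 - 4*s + 3) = s*(s - 4)*(s - 3)*(s - 1)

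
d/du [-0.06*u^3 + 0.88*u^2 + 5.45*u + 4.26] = -0.18*u^2 + 1.76*u + 5.45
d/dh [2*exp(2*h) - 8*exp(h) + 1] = 4*(exp(h) - 2)*exp(h)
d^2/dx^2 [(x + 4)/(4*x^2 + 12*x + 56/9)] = 81*(9*(x + 4)*(2*x + 3)^2 - (3*x + 7)*(9*x^2 + 27*x + 14))/(2*(9*x^2 + 27*x + 14)^3)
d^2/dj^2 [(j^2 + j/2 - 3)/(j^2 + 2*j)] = -3/j^3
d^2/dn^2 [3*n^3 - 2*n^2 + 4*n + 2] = 18*n - 4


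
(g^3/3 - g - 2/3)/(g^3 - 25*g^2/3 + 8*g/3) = (g^3 - 3*g - 2)/(g*(3*g^2 - 25*g + 8))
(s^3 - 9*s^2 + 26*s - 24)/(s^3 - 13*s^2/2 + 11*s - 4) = 2*(s - 3)/(2*s - 1)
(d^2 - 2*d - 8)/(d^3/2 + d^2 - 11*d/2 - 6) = 2*(d^2 - 2*d - 8)/(d^3 + 2*d^2 - 11*d - 12)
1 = 1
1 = 1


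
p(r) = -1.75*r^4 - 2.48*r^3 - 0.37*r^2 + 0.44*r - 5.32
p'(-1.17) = 2.33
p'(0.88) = -10.74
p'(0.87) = -10.44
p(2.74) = -156.54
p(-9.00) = -9713.08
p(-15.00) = -80318.92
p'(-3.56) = 224.61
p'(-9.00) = 4507.46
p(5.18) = -1617.63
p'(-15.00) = 21962.54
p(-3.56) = -180.77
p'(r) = -7.0*r^3 - 7.44*r^2 - 0.74*r + 0.44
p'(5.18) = -1175.97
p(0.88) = -7.96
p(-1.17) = -5.65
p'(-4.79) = 602.60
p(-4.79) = -664.61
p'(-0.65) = -0.30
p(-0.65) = -5.39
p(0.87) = -7.85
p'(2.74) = -201.44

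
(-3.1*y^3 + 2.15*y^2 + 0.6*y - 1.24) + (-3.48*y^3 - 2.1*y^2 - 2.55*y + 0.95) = -6.58*y^3 + 0.0499999999999998*y^2 - 1.95*y - 0.29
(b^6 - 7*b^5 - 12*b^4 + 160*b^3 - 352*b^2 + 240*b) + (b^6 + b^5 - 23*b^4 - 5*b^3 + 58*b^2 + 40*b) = 2*b^6 - 6*b^5 - 35*b^4 + 155*b^3 - 294*b^2 + 280*b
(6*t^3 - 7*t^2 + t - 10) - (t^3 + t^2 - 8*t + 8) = 5*t^3 - 8*t^2 + 9*t - 18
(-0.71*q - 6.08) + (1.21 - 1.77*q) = -2.48*q - 4.87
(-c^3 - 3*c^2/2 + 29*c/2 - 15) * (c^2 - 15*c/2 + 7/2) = -c^5 + 6*c^4 + 89*c^3/4 - 129*c^2 + 653*c/4 - 105/2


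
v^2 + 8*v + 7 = (v + 1)*(v + 7)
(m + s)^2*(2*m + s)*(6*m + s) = 12*m^4 + 32*m^3*s + 29*m^2*s^2 + 10*m*s^3 + s^4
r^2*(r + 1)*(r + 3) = r^4 + 4*r^3 + 3*r^2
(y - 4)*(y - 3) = y^2 - 7*y + 12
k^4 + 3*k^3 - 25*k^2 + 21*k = k*(k - 3)*(k - 1)*(k + 7)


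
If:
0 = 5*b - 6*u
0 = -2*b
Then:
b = 0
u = 0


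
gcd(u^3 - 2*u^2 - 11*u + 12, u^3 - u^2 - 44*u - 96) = u + 3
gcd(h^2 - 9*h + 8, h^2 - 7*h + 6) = h - 1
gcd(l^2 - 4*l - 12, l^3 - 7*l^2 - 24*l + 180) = l - 6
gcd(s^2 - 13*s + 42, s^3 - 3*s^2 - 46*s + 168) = s - 6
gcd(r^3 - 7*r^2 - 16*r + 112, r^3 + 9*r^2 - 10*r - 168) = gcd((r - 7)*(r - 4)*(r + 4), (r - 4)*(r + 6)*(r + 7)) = r - 4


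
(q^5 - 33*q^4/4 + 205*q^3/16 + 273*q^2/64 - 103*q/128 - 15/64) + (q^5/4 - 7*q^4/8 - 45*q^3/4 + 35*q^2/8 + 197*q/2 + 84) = 5*q^5/4 - 73*q^4/8 + 25*q^3/16 + 553*q^2/64 + 12505*q/128 + 5361/64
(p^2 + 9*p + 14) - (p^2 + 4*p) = 5*p + 14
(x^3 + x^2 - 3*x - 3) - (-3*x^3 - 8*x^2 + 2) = 4*x^3 + 9*x^2 - 3*x - 5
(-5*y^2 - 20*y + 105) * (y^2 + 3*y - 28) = -5*y^4 - 35*y^3 + 185*y^2 + 875*y - 2940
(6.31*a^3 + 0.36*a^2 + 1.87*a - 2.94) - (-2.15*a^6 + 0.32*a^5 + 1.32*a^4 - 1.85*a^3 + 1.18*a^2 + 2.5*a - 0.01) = 2.15*a^6 - 0.32*a^5 - 1.32*a^4 + 8.16*a^3 - 0.82*a^2 - 0.63*a - 2.93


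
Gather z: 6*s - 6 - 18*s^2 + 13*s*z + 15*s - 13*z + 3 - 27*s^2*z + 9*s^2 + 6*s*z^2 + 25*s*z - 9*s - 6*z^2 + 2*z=-9*s^2 + 12*s + z^2*(6*s - 6) + z*(-27*s^2 + 38*s - 11) - 3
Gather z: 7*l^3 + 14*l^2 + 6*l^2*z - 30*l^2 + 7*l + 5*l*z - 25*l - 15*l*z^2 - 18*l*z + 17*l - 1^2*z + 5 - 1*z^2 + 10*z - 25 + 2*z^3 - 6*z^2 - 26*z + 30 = 7*l^3 - 16*l^2 - l + 2*z^3 + z^2*(-15*l - 7) + z*(6*l^2 - 13*l - 17) + 10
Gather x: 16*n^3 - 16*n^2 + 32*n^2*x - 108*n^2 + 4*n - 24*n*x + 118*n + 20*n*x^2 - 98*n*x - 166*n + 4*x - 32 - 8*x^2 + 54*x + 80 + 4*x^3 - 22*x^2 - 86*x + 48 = 16*n^3 - 124*n^2 - 44*n + 4*x^3 + x^2*(20*n - 30) + x*(32*n^2 - 122*n - 28) + 96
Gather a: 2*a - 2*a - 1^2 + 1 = 0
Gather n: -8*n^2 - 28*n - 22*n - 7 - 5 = -8*n^2 - 50*n - 12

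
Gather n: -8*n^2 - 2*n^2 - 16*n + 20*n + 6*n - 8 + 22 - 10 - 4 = -10*n^2 + 10*n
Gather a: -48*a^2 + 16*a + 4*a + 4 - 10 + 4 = -48*a^2 + 20*a - 2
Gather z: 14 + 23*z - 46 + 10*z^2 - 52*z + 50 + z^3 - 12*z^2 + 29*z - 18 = z^3 - 2*z^2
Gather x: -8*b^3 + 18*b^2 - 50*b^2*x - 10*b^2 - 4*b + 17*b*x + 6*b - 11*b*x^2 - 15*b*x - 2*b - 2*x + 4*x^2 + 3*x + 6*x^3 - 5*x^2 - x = -8*b^3 + 8*b^2 + 6*x^3 + x^2*(-11*b - 1) + x*(-50*b^2 + 2*b)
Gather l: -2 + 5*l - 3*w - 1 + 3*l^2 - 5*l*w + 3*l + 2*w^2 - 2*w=3*l^2 + l*(8 - 5*w) + 2*w^2 - 5*w - 3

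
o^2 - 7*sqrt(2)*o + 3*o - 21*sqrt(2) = (o + 3)*(o - 7*sqrt(2))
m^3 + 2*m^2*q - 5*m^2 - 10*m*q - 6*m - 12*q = (m - 6)*(m + 1)*(m + 2*q)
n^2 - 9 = (n - 3)*(n + 3)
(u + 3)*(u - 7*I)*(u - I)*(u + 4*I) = u^4 + 3*u^3 - 4*I*u^3 + 25*u^2 - 12*I*u^2 + 75*u - 28*I*u - 84*I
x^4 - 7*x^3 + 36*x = x*(x - 6)*(x - 3)*(x + 2)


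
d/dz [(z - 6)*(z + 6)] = 2*z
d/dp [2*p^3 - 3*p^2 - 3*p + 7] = 6*p^2 - 6*p - 3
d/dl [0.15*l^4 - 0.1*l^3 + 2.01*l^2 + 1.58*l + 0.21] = 0.6*l^3 - 0.3*l^2 + 4.02*l + 1.58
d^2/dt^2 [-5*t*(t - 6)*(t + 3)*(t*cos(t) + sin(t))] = 5*t^4*cos(t) + 45*t^3*sin(t) - 15*t^3*cos(t) - 105*t^2*sin(t) - 180*t^2*cos(t) - 480*t*sin(t) + 150*t*cos(t) + 30*sin(t) + 360*cos(t)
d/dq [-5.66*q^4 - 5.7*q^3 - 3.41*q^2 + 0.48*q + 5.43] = -22.64*q^3 - 17.1*q^2 - 6.82*q + 0.48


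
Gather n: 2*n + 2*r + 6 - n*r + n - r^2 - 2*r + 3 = n*(3 - r) - r^2 + 9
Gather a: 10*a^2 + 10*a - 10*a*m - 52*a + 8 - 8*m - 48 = 10*a^2 + a*(-10*m - 42) - 8*m - 40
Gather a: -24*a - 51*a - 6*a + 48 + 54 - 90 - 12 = -81*a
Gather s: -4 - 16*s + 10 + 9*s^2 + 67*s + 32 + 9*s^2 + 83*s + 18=18*s^2 + 134*s + 56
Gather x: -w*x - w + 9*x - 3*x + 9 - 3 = -w + x*(6 - w) + 6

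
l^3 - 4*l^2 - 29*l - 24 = (l - 8)*(l + 1)*(l + 3)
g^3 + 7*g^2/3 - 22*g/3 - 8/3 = (g - 2)*(g + 1/3)*(g + 4)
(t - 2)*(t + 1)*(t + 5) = t^3 + 4*t^2 - 7*t - 10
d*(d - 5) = d^2 - 5*d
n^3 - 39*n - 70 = (n - 7)*(n + 2)*(n + 5)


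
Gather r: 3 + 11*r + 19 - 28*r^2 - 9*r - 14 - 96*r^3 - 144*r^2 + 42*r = -96*r^3 - 172*r^2 + 44*r + 8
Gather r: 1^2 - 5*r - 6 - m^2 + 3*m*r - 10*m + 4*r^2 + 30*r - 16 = -m^2 - 10*m + 4*r^2 + r*(3*m + 25) - 21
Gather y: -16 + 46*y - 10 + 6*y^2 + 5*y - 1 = 6*y^2 + 51*y - 27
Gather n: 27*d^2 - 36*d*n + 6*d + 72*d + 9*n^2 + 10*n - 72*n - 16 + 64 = 27*d^2 + 78*d + 9*n^2 + n*(-36*d - 62) + 48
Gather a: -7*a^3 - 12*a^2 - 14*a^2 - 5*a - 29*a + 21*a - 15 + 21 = -7*a^3 - 26*a^2 - 13*a + 6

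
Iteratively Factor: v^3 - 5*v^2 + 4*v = (v - 4)*(v^2 - v) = (v - 4)*(v - 1)*(v)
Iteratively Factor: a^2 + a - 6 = (a + 3)*(a - 2)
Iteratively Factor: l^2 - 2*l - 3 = (l + 1)*(l - 3)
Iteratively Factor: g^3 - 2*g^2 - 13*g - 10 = (g + 2)*(g^2 - 4*g - 5) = (g + 1)*(g + 2)*(g - 5)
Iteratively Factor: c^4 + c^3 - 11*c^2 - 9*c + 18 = (c + 3)*(c^3 - 2*c^2 - 5*c + 6) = (c + 2)*(c + 3)*(c^2 - 4*c + 3) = (c - 1)*(c + 2)*(c + 3)*(c - 3)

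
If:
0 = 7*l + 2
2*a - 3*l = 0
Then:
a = -3/7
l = -2/7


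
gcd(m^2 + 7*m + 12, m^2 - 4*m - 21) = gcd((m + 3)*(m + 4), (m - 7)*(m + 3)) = m + 3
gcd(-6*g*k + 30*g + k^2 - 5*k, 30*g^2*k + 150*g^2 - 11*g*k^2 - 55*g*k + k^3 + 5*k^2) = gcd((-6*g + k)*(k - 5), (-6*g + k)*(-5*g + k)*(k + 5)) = 6*g - k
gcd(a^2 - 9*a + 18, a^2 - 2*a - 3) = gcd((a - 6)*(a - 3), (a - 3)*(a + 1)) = a - 3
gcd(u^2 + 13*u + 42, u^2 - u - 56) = u + 7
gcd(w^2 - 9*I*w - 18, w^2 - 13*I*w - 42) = w - 6*I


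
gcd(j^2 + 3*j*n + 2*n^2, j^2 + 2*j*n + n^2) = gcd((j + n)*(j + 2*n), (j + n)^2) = j + n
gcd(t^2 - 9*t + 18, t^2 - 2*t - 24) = t - 6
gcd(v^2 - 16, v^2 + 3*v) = 1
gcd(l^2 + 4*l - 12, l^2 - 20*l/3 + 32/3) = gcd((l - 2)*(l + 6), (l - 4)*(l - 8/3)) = 1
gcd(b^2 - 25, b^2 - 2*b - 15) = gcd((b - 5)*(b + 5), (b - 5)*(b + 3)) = b - 5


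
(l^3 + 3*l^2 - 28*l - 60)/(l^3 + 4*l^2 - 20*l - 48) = (l - 5)/(l - 4)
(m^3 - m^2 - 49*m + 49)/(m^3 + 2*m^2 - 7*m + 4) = (m^2 - 49)/(m^2 + 3*m - 4)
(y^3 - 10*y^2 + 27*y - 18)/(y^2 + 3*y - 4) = (y^2 - 9*y + 18)/(y + 4)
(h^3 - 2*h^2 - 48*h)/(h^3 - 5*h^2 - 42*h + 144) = h/(h - 3)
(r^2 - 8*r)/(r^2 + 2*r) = (r - 8)/(r + 2)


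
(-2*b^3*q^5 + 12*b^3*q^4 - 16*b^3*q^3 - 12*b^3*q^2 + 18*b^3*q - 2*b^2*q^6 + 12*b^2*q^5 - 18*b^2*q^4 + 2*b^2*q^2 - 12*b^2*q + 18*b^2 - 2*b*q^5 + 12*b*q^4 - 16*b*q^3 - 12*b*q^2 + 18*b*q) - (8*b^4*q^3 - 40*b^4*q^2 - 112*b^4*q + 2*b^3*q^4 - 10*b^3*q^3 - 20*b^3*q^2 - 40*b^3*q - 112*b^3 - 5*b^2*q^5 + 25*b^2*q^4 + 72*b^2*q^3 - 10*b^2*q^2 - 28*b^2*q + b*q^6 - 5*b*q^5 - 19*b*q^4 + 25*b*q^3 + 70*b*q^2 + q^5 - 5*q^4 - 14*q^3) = -8*b^4*q^3 + 40*b^4*q^2 + 112*b^4*q - 2*b^3*q^5 + 10*b^3*q^4 - 6*b^3*q^3 + 8*b^3*q^2 + 58*b^3*q + 112*b^3 - 2*b^2*q^6 + 17*b^2*q^5 - 43*b^2*q^4 - 72*b^2*q^3 + 12*b^2*q^2 + 16*b^2*q + 18*b^2 - b*q^6 + 3*b*q^5 + 31*b*q^4 - 41*b*q^3 - 82*b*q^2 + 18*b*q - q^5 + 5*q^4 + 14*q^3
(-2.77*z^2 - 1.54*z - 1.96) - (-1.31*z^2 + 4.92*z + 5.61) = -1.46*z^2 - 6.46*z - 7.57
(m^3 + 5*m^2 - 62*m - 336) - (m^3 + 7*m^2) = -2*m^2 - 62*m - 336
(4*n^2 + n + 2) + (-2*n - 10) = 4*n^2 - n - 8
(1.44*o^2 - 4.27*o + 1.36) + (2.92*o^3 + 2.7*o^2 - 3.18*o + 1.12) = 2.92*o^3 + 4.14*o^2 - 7.45*o + 2.48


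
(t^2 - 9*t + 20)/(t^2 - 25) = (t - 4)/(t + 5)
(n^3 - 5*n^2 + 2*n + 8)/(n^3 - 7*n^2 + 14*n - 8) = (n + 1)/(n - 1)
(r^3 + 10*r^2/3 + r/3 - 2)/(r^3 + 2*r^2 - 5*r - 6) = (r - 2/3)/(r - 2)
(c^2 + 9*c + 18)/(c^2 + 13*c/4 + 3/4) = 4*(c + 6)/(4*c + 1)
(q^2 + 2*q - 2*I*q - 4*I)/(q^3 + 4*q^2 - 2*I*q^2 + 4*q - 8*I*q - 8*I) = 1/(q + 2)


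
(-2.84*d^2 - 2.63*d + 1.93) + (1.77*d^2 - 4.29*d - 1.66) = -1.07*d^2 - 6.92*d + 0.27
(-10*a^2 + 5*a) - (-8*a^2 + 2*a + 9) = -2*a^2 + 3*a - 9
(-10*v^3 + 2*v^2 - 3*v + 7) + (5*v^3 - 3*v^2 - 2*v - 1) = -5*v^3 - v^2 - 5*v + 6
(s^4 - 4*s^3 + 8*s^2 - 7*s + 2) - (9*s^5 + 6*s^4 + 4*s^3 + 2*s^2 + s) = -9*s^5 - 5*s^4 - 8*s^3 + 6*s^2 - 8*s + 2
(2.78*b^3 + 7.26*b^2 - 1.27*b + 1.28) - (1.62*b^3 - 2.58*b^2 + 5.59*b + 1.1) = 1.16*b^3 + 9.84*b^2 - 6.86*b + 0.18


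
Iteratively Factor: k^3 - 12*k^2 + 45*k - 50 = (k - 5)*(k^2 - 7*k + 10) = (k - 5)*(k - 2)*(k - 5)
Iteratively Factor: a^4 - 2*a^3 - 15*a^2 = (a)*(a^3 - 2*a^2 - 15*a) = a*(a - 5)*(a^2 + 3*a) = a^2*(a - 5)*(a + 3)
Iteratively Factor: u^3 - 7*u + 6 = (u - 2)*(u^2 + 2*u - 3) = (u - 2)*(u - 1)*(u + 3)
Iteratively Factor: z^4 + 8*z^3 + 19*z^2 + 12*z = (z + 4)*(z^3 + 4*z^2 + 3*z) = z*(z + 4)*(z^2 + 4*z + 3) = z*(z + 1)*(z + 4)*(z + 3)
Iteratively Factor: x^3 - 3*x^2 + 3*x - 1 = (x - 1)*(x^2 - 2*x + 1) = (x - 1)^2*(x - 1)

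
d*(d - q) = d^2 - d*q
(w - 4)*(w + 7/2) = w^2 - w/2 - 14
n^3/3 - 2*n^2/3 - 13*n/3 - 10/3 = (n/3 + 1/3)*(n - 5)*(n + 2)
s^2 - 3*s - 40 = (s - 8)*(s + 5)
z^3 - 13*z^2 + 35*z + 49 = (z - 7)^2*(z + 1)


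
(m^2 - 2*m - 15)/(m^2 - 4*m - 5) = (m + 3)/(m + 1)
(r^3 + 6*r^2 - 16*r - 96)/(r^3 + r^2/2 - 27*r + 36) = 2*(r + 4)/(2*r - 3)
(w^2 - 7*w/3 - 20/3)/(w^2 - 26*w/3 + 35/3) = (3*w^2 - 7*w - 20)/(3*w^2 - 26*w + 35)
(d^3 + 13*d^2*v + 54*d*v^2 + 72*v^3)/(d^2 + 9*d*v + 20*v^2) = (d^2 + 9*d*v + 18*v^2)/(d + 5*v)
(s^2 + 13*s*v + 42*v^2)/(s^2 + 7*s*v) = (s + 6*v)/s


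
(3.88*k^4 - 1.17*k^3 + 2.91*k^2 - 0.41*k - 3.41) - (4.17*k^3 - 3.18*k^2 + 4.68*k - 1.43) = 3.88*k^4 - 5.34*k^3 + 6.09*k^2 - 5.09*k - 1.98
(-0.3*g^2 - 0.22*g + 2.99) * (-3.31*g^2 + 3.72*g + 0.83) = 0.993*g^4 - 0.3878*g^3 - 10.9643*g^2 + 10.9402*g + 2.4817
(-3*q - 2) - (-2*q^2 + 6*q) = 2*q^2 - 9*q - 2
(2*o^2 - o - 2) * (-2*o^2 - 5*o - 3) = -4*o^4 - 8*o^3 + 3*o^2 + 13*o + 6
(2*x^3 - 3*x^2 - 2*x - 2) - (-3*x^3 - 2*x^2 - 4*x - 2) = 5*x^3 - x^2 + 2*x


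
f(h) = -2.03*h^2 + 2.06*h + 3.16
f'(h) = 2.06 - 4.06*h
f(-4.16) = -40.54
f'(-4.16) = 18.95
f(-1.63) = -5.59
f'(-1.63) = 8.68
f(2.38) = -3.44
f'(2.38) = -7.60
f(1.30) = 2.41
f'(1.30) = -3.22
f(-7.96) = -141.86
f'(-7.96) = 34.38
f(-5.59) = -71.79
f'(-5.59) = 24.76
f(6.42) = -67.28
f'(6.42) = -24.01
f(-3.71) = -32.42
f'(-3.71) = 17.12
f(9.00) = -142.73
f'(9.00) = -34.48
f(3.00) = -8.93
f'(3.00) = -10.12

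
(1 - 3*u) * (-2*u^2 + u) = 6*u^3 - 5*u^2 + u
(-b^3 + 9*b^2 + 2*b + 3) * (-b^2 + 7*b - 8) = b^5 - 16*b^4 + 69*b^3 - 61*b^2 + 5*b - 24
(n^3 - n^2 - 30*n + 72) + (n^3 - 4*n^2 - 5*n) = 2*n^3 - 5*n^2 - 35*n + 72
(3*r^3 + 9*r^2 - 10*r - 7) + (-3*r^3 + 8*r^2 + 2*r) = 17*r^2 - 8*r - 7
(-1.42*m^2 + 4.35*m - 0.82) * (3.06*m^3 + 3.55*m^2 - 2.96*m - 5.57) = -4.3452*m^5 + 8.27*m^4 + 17.1365*m^3 - 7.8776*m^2 - 21.8023*m + 4.5674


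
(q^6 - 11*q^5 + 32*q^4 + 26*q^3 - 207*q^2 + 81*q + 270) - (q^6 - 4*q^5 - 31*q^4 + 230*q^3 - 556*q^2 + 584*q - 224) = -7*q^5 + 63*q^4 - 204*q^3 + 349*q^2 - 503*q + 494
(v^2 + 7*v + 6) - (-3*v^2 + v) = 4*v^2 + 6*v + 6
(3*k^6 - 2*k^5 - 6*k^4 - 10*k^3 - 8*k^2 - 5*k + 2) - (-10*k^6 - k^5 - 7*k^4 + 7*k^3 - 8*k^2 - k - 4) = 13*k^6 - k^5 + k^4 - 17*k^3 - 4*k + 6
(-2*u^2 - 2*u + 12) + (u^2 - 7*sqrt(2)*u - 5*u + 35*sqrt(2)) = -u^2 - 7*sqrt(2)*u - 7*u + 12 + 35*sqrt(2)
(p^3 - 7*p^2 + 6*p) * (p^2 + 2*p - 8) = p^5 - 5*p^4 - 16*p^3 + 68*p^2 - 48*p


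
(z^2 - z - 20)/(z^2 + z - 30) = (z + 4)/(z + 6)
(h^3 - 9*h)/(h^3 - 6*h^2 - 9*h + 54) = h/(h - 6)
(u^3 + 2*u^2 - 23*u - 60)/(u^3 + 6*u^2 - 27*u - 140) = (u + 3)/(u + 7)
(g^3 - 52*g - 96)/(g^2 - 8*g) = g + 8 + 12/g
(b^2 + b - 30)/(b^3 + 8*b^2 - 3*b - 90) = (b - 5)/(b^2 + 2*b - 15)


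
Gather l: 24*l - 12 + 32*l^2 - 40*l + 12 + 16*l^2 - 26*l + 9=48*l^2 - 42*l + 9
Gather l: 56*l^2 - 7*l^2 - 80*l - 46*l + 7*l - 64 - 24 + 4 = 49*l^2 - 119*l - 84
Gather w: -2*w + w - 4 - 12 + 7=-w - 9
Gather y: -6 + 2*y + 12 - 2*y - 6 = 0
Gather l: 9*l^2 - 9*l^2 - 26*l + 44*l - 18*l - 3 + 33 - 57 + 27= 0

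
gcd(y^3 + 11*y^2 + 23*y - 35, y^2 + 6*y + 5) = y + 5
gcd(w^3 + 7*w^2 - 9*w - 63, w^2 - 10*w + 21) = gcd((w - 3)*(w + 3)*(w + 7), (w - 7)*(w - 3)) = w - 3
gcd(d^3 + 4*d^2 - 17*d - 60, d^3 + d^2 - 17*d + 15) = d + 5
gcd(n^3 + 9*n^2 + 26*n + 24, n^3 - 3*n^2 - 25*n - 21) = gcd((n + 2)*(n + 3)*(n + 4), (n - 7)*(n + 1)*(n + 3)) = n + 3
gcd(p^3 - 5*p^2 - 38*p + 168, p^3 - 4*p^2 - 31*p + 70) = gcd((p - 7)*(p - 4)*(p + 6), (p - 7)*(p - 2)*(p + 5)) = p - 7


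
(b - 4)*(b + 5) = b^2 + b - 20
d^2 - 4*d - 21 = (d - 7)*(d + 3)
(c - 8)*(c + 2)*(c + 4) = c^3 - 2*c^2 - 40*c - 64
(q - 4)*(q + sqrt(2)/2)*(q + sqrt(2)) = q^3 - 4*q^2 + 3*sqrt(2)*q^2/2 - 6*sqrt(2)*q + q - 4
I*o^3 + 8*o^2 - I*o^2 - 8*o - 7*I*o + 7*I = (o - 7*I)*(o - I)*(I*o - I)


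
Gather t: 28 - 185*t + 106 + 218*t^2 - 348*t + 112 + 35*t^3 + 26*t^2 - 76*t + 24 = 35*t^3 + 244*t^2 - 609*t + 270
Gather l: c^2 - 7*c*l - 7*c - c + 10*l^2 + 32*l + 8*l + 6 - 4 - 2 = c^2 - 8*c + 10*l^2 + l*(40 - 7*c)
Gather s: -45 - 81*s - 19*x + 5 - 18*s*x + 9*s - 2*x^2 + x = s*(-18*x - 72) - 2*x^2 - 18*x - 40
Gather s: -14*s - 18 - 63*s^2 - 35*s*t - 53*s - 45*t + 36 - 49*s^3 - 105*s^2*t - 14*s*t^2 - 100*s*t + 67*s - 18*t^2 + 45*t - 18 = -49*s^3 + s^2*(-105*t - 63) + s*(-14*t^2 - 135*t) - 18*t^2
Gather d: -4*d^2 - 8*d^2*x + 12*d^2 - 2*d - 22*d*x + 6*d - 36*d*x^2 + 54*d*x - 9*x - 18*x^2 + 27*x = d^2*(8 - 8*x) + d*(-36*x^2 + 32*x + 4) - 18*x^2 + 18*x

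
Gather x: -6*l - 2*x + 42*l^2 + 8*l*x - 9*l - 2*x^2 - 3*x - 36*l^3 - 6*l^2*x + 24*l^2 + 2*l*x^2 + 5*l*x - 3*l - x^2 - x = -36*l^3 + 66*l^2 - 18*l + x^2*(2*l - 3) + x*(-6*l^2 + 13*l - 6)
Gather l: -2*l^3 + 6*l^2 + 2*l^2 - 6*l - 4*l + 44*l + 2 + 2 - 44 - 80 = -2*l^3 + 8*l^2 + 34*l - 120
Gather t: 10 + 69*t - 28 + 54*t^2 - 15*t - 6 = 54*t^2 + 54*t - 24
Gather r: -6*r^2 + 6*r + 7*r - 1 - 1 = -6*r^2 + 13*r - 2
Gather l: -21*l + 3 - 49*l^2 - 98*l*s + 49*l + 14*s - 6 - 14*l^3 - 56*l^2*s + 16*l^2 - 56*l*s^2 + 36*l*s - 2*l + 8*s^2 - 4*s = -14*l^3 + l^2*(-56*s - 33) + l*(-56*s^2 - 62*s + 26) + 8*s^2 + 10*s - 3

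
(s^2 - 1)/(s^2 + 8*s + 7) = (s - 1)/(s + 7)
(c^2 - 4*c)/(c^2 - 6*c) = (c - 4)/(c - 6)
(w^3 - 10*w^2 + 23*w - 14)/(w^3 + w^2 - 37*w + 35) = (w^2 - 9*w + 14)/(w^2 + 2*w - 35)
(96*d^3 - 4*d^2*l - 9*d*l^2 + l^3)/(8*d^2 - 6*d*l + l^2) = (24*d^2 + 5*d*l - l^2)/(2*d - l)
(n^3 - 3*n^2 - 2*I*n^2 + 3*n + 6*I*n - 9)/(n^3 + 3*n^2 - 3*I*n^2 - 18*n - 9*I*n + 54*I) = (n + I)/(n + 6)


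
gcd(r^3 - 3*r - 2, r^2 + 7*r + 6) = r + 1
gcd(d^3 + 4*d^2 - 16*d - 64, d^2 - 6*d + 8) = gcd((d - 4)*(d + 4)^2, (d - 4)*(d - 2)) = d - 4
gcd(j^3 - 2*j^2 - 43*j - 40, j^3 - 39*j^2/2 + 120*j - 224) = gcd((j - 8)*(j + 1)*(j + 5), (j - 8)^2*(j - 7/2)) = j - 8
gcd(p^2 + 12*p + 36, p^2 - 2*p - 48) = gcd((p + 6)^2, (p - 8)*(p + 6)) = p + 6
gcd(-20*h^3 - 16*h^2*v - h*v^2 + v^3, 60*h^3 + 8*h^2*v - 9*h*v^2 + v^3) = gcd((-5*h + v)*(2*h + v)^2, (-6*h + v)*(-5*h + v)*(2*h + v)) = -10*h^2 - 3*h*v + v^2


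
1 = 1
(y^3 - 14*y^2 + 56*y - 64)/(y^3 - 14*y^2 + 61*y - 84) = (y^2 - 10*y + 16)/(y^2 - 10*y + 21)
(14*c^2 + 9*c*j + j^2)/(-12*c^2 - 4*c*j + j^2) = (-7*c - j)/(6*c - j)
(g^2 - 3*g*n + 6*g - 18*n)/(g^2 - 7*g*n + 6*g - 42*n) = (g - 3*n)/(g - 7*n)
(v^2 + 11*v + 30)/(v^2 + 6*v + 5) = (v + 6)/(v + 1)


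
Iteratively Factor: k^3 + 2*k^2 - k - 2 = (k + 2)*(k^2 - 1) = (k + 1)*(k + 2)*(k - 1)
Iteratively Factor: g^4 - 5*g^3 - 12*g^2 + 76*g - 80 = (g - 2)*(g^3 - 3*g^2 - 18*g + 40) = (g - 5)*(g - 2)*(g^2 + 2*g - 8) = (g - 5)*(g - 2)*(g + 4)*(g - 2)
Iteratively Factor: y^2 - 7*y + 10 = (y - 2)*(y - 5)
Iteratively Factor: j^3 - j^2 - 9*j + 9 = (j - 1)*(j^2 - 9) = (j - 3)*(j - 1)*(j + 3)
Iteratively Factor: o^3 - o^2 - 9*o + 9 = (o - 1)*(o^2 - 9) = (o - 1)*(o + 3)*(o - 3)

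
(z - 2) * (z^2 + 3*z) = z^3 + z^2 - 6*z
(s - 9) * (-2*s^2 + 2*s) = -2*s^3 + 20*s^2 - 18*s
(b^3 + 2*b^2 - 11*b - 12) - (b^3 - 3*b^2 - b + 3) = 5*b^2 - 10*b - 15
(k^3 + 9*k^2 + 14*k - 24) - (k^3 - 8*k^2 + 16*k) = 17*k^2 - 2*k - 24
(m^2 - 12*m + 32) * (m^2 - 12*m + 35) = m^4 - 24*m^3 + 211*m^2 - 804*m + 1120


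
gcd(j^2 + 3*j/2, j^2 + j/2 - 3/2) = j + 3/2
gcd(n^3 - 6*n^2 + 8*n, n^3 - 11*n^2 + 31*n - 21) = 1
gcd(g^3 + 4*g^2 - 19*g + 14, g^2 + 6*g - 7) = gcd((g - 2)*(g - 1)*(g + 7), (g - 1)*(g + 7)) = g^2 + 6*g - 7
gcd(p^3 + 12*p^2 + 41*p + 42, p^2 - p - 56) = p + 7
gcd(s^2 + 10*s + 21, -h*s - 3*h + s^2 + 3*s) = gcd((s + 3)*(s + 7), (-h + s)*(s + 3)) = s + 3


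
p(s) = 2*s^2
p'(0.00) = 0.00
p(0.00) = 0.00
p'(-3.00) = -12.00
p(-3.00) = 18.00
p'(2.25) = 9.00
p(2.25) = 10.12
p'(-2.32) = -9.28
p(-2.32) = 10.76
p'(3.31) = 13.24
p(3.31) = 21.91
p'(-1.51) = -6.04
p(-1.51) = 4.56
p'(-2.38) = -9.52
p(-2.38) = 11.33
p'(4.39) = 17.56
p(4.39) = 38.54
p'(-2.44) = -9.76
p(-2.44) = 11.91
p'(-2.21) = -8.84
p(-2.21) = 9.77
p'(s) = 4*s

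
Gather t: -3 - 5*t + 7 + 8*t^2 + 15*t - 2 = 8*t^2 + 10*t + 2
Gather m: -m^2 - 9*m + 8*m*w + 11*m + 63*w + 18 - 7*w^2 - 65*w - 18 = -m^2 + m*(8*w + 2) - 7*w^2 - 2*w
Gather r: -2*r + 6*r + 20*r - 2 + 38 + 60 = 24*r + 96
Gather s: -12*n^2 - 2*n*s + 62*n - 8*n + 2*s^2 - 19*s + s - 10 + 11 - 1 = -12*n^2 + 54*n + 2*s^2 + s*(-2*n - 18)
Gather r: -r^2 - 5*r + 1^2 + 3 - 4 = -r^2 - 5*r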